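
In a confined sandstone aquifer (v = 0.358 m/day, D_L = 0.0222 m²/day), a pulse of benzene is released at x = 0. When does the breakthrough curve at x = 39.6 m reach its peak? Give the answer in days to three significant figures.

110 days

For the 1D instantaneous-source solution, setting ∂C/∂t = 0 at fixed x gives v²t² + 2Dt − x² = 0, so t = (√(D² + v²x²) − D)/v².
√(D² + v²x²) = √(0.0222² + 0.358² × 39.6²) = 14.18; v² = 0.128164.
t = (14.18 − 0.0222)/0.128164 = 110 days (vs. the pure-advection estimate x/v = 111 d).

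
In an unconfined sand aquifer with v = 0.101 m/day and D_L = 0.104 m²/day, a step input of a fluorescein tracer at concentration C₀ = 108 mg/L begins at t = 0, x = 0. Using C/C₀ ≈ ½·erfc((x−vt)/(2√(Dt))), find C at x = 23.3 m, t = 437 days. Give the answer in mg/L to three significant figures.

For a continuous step input, C/C₀ ≈ ½·erfc((x−vt)/(2√(Dt))).
vt = 0.101 × 437 = 44.137 m and 2√(Dt) = 2√(0.104 × 437) = 13.48 m.
Argument (x−vt)/(2√(Dt)) = (23.3 − 44.137)/13.48 = -1.546; ½·erfc(-1.546) = 0.9856.
C = 108 × 0.9856 = 106 mg/L.

106 mg/L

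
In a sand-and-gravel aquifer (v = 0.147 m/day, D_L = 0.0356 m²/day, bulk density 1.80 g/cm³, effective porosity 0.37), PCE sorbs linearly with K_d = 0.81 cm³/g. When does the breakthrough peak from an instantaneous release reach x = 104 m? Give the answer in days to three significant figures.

3490 days

Retardation factor R = 1 + ρ_b·K_d/n = 1 + 1.80 × 0.81/0.37 = 4.941.
Sorption retards both mechanisms: v_R = v/R = 0.02975 m/day, D_R = D/R = 0.007205 m²/day.
Peak time from v_R²t² + 2D_R t − x² = 0: t = (√(D_R² + v_R²x²) − D_R)/v_R².
√(D_R² + v_R²x²) = √(0.007205² + 0.02975² × 104²) = 3.094; v_R² = 0.0008851.
t = (3.094 − 0.007205)/0.0008851 = 3490 days.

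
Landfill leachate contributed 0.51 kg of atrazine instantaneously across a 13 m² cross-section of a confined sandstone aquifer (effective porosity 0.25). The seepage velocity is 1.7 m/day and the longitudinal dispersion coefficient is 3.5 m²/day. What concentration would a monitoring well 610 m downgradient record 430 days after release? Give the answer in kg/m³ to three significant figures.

For an instantaneous plane source, C(x,t) = M/(n_e·A·√(4πDt)) · exp(−(x−vt)²/(4Dt)), with n_e·A the pore (flow) area.
Plume center vt = 1.7 × 430 = 731 m, so the well at 610 m is 121 m upgradient of the peak.
√(4πDt) = 137.5 m, giving peak height M/(n_e·A·√(4πDt)) = 0.51/(0.25 × 13 × 137.5) = 0.001141 kg/m³.
(x−vt)²/(4Dt) = (-121)²/(4 × 3.5 × 430) = 2.432; exp(−2.432) = 0.08786.
C = 0.001141 × 0.08786 = 0.000100 kg/m³.

0.000100 kg/m³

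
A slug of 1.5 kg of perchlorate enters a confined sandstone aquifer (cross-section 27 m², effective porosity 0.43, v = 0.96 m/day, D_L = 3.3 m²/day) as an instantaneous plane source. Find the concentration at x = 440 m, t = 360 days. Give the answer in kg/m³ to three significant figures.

For an instantaneous plane source, C(x,t) = M/(n_e·A·√(4πDt)) · exp(−(x−vt)²/(4Dt)), with n_e·A the pore (flow) area.
Plume center vt = 0.96 × 360 = 345.6 m, so the well at 440 m is 94.4 m downgradient of the peak.
√(4πDt) = 122.2 m, giving peak height M/(n_e·A·√(4πDt)) = 1.5/(0.43 × 27 × 122.2) = 0.001057 kg/m³.
(x−vt)²/(4Dt) = (94.4)²/(4 × 3.3 × 360) = 1.875; exp(−1.875) = 0.1534.
C = 0.001057 × 0.1534 = 0.000162 kg/m³.

0.000162 kg/m³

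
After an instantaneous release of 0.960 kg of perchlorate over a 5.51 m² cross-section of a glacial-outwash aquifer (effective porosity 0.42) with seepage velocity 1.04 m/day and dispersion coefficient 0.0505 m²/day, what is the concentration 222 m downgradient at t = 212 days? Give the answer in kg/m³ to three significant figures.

For an instantaneous plane source, C(x,t) = M/(n_e·A·√(4πDt)) · exp(−(x−vt)²/(4Dt)), with n_e·A the pore (flow) area.
Plume center vt = 1.04 × 212 = 220.48 m, so the well at 222 m is 1.52 m downgradient of the peak.
√(4πDt) = 11.60 m, giving peak height M/(n_e·A·√(4πDt)) = 0.960/(0.42 × 5.51 × 11.60) = 0.03576 kg/m³.
(x−vt)²/(4Dt) = (1.52)²/(4 × 0.0505 × 212) = 0.05395; exp(−0.05395) = 0.9475.
C = 0.03576 × 0.9475 = 0.0339 kg/m³.

0.0339 kg/m³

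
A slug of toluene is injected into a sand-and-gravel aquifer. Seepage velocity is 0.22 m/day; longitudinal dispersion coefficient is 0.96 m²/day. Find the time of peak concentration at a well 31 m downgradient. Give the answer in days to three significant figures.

For the 1D instantaneous-source solution, setting ∂C/∂t = 0 at fixed x gives v²t² + 2Dt − x² = 0, so t = (√(D² + v²x²) − D)/v².
√(D² + v²x²) = √(0.96² + 0.22² × 31²) = 6.887; v² = 0.0484.
t = (6.887 − 0.96)/0.0484 = 122 days (vs. the pure-advection estimate x/v = 141 d).

122 days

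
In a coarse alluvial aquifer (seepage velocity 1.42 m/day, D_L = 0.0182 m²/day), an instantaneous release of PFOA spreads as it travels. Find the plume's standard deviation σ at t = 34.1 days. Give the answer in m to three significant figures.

Dispersive spreading gives a Gaussian with σ² = 2Dt; advection only shifts the center.
σ = √(2 × 0.0182 × 34.1) = 1.11 m.

1.11 m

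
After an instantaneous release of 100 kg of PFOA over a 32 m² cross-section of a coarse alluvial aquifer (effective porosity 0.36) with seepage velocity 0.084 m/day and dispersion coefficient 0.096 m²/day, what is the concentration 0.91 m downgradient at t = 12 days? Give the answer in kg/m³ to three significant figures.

For an instantaneous plane source, C(x,t) = M/(n_e·A·√(4πDt)) · exp(−(x−vt)²/(4Dt)), with n_e·A the pore (flow) area.
Plume center vt = 0.084 × 12 = 1.008 m, so the well at 0.91 m is 0.098 m upgradient of the peak.
√(4πDt) = 3.805 m, giving peak height M/(n_e·A·√(4πDt)) = 100/(0.36 × 32 × 3.805) = 2.281 kg/m³.
(x−vt)²/(4Dt) = (-0.098)²/(4 × 0.096 × 12) = 0.002084; exp(−0.002084) = 0.9979.
C = 2.281 × 0.9979 = 2.28 kg/m³.

2.28 kg/m³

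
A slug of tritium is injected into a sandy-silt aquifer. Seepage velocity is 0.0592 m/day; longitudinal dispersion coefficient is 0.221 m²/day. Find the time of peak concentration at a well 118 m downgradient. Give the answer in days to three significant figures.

For the 1D instantaneous-source solution, setting ∂C/∂t = 0 at fixed x gives v²t² + 2Dt − x² = 0, so t = (√(D² + v²x²) − D)/v².
√(D² + v²x²) = √(0.221² + 0.0592² × 118²) = 6.989; v² = 0.00350464.
t = (6.989 − 0.221)/0.00350464 = 1930 days (vs. the pure-advection estimate x/v = 1990 d).

1930 days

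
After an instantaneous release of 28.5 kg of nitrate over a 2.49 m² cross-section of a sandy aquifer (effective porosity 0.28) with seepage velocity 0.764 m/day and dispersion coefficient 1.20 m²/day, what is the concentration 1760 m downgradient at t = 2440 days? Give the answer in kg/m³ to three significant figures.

0.0844 kg/m³

For an instantaneous plane source, C(x,t) = M/(n_e·A·√(4πDt)) · exp(−(x−vt)²/(4Dt)), with n_e·A the pore (flow) area.
Plume center vt = 0.764 × 2440 = 1864.16 m, so the well at 1760 m is 104.16 m upgradient of the peak.
√(4πDt) = 191.8 m, giving peak height M/(n_e·A·√(4πDt)) = 28.5/(0.28 × 2.49 × 191.8) = 0.2131 kg/m³.
(x−vt)²/(4Dt) = (-104.16)²/(4 × 1.20 × 2440) = 0.9263; exp(−0.9263) = 0.3960.
C = 0.2131 × 0.3960 = 0.0844 kg/m³.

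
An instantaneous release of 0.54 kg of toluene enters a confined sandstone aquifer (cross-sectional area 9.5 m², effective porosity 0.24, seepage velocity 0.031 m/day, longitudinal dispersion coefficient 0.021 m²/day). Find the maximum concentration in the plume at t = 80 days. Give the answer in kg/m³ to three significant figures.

0.0515 kg/m³

The peak of an instantaneous 1D plume sits at x = vt; there the Gaussian factor is 1 and C_max = M/(n_e·A·√(4πDt)), where n_e·A is the pore area the mass is dissolved in.
√(4πDt) = √(4π × 0.021 × 80) = 4.595 m, so C_max = 0.54/(0.24 × 9.5 × 4.595) = 0.0515 kg/m³.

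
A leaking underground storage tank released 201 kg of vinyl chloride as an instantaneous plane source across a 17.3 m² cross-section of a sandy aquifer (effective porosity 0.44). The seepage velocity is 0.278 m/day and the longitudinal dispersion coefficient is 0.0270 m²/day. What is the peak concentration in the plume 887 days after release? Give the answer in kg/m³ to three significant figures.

1.52 kg/m³

The peak of an instantaneous 1D plume sits at x = vt; there the Gaussian factor is 1 and C_max = M/(n_e·A·√(4πDt)), where n_e·A is the pore area the mass is dissolved in.
√(4πDt) = √(4π × 0.0270 × 887) = 17.35 m, so C_max = 201/(0.44 × 17.3 × 17.35) = 1.52 kg/m³.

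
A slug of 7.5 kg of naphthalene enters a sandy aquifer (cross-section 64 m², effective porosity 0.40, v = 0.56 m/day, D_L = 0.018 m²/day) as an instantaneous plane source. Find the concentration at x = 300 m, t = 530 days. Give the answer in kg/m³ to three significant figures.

For an instantaneous plane source, C(x,t) = M/(n_e·A·√(4πDt)) · exp(−(x−vt)²/(4Dt)), with n_e·A the pore (flow) area.
Plume center vt = 0.56 × 530 = 296.8 m, so the well at 300 m is 3.2 m downgradient of the peak.
√(4πDt) = 10.95 m, giving peak height M/(n_e·A·√(4πDt)) = 7.5/(0.40 × 64 × 10.95) = 0.02676 kg/m³.
(x−vt)²/(4Dt) = (3.2)²/(4 × 0.018 × 530) = 0.2683; exp(−0.2683) = 0.7647.
C = 0.02676 × 0.7647 = 0.0205 kg/m³.

0.0205 kg/m³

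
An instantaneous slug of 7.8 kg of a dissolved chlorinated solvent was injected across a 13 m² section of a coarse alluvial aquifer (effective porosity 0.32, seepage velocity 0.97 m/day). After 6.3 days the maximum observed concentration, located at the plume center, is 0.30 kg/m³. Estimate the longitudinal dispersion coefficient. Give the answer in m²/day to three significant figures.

At the plume center C_max = M/(n_e·A·√(4πDt)), so D = M²/(4πt·(n_e·A·C_max)²).
n_e·A·C_max = 0.32 × 13 × 0.30 = 1.248 kg/m.
D = 7.8²/(4π × 6.3 × 1.248²) = 0.493 m²/day.

0.493 m²/day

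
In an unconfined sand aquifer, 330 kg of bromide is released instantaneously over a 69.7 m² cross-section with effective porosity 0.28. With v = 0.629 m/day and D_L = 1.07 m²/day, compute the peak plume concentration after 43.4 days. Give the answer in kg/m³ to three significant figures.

The peak of an instantaneous 1D plume sits at x = vt; there the Gaussian factor is 1 and C_max = M/(n_e·A·√(4πDt)), where n_e·A is the pore area the mass is dissolved in.
√(4πDt) = √(4π × 1.07 × 43.4) = 24.16 m, so C_max = 330/(0.28 × 69.7 × 24.16) = 0.700 kg/m³.

0.700 kg/m³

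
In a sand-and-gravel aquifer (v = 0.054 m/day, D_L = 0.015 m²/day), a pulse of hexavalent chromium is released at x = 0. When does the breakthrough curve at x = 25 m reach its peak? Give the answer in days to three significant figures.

458 days

For the 1D instantaneous-source solution, setting ∂C/∂t = 0 at fixed x gives v²t² + 2Dt − x² = 0, so t = (√(D² + v²x²) − D)/v².
√(D² + v²x²) = √(0.015² + 0.054² × 25²) = 1.350; v² = 0.002916.
t = (1.350 − 0.015)/0.002916 = 458 days (vs. the pure-advection estimate x/v = 463 d).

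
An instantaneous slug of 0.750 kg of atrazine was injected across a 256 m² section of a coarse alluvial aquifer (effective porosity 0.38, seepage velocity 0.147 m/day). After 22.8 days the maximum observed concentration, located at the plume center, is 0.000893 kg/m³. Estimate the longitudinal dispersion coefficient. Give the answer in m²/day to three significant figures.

At the plume center C_max = M/(n_e·A·√(4πDt)), so D = M²/(4πt·(n_e·A·C_max)²).
n_e·A·C_max = 0.38 × 256 × 0.000893 = 0.08687 kg/m.
D = 0.750²/(4π × 22.8 × 0.08687²) = 0.260 m²/day.

0.260 m²/day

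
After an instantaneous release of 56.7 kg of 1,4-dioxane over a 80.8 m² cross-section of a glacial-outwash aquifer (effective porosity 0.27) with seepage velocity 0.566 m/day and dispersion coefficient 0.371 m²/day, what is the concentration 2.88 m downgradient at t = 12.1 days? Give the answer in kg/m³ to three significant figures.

For an instantaneous plane source, C(x,t) = M/(n_e·A·√(4πDt)) · exp(−(x−vt)²/(4Dt)), with n_e·A the pore (flow) area.
Plume center vt = 0.566 × 12.1 = 6.8486 m, so the well at 2.88 m is 3.9686 m upgradient of the peak.
√(4πDt) = 7.511 m, giving peak height M/(n_e·A·√(4πDt)) = 56.7/(0.27 × 80.8 × 7.511) = 0.3460 kg/m³.
(x−vt)²/(4Dt) = (-3.9686)²/(4 × 0.371 × 12.1) = 0.8771; exp(−0.8771) = 0.4160.
C = 0.3460 × 0.4160 = 0.144 kg/m³.

0.144 kg/m³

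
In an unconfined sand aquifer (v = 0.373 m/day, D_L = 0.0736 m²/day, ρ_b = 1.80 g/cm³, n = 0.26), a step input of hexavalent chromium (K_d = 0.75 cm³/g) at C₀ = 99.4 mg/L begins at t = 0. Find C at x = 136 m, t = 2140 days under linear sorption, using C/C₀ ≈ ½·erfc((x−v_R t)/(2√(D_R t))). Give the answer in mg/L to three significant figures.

Retardation factor R = 1 + ρ_b·K_d/n = 1 + 1.80 × 0.75/0.26 = 6.192.
Sorption retards both mechanisms: v_R = v/R = 0.06024 m/day, D_R = D/R = 0.01189 m²/day.
v_R·t = 0.06024 × 2140 = 128.9136 m; 2√(D_R t) = 10.09 m; argument = (136 − 128.9136)/10.09 = 0.7023.
C = C₀ × ½·erfc(0.7023) = 99.4 × 0.1603 = 15.9 mg/L.

15.9 mg/L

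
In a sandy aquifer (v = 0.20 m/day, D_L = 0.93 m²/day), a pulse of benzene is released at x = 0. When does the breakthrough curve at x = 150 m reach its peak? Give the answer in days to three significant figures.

727 days

For the 1D instantaneous-source solution, setting ∂C/∂t = 0 at fixed x gives v²t² + 2Dt − x² = 0, so t = (√(D² + v²x²) − D)/v².
√(D² + v²x²) = √(0.93² + 0.20² × 150²) = 30.01; v² = 0.04.
t = (30.01 − 0.93)/0.04 = 727 days (vs. the pure-advection estimate x/v = 750 d).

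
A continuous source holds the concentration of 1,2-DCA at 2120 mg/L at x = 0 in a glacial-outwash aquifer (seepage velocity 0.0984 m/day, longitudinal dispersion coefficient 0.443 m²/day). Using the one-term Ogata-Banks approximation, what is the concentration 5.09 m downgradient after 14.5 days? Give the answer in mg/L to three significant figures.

325 mg/L

For a continuous step input, C/C₀ ≈ ½·erfc((x−vt)/(2√(Dt))).
vt = 0.0984 × 14.5 = 1.4268 m and 2√(Dt) = 2√(0.443 × 14.5) = 5.069 m.
Argument (x−vt)/(2√(Dt)) = (5.09 − 1.4268)/5.069 = 0.7227; ½·erfc(0.7227) = 0.1534.
C = 2120 × 0.1534 = 325 mg/L.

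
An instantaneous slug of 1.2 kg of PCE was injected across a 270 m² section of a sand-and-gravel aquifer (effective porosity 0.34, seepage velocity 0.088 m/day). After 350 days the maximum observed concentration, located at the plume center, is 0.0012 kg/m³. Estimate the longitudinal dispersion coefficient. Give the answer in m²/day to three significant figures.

At the plume center C_max = M/(n_e·A·√(4πDt)), so D = M²/(4πt·(n_e·A·C_max)²).
n_e·A·C_max = 0.34 × 270 × 0.0012 = 0.1102 kg/m.
D = 1.2²/(4π × 350 × 0.1102²) = 0.0270 m²/day.

0.0270 m²/day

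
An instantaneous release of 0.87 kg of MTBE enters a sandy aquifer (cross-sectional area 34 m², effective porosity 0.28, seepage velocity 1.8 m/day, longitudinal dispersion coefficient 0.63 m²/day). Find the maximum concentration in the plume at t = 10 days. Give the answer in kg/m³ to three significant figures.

0.0103 kg/m³

The peak of an instantaneous 1D plume sits at x = vt; there the Gaussian factor is 1 and C_max = M/(n_e·A·√(4πDt)), where n_e·A is the pore area the mass is dissolved in.
√(4πDt) = √(4π × 0.63 × 10) = 8.898 m, so C_max = 0.87/(0.28 × 34 × 8.898) = 0.0103 kg/m³.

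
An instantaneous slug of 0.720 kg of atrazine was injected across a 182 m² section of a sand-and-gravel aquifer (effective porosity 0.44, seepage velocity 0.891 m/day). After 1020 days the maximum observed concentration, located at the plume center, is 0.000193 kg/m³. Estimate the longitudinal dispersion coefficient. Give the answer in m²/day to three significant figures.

At the plume center C_max = M/(n_e·A·√(4πDt)), so D = M²/(4πt·(n_e·A·C_max)²).
n_e·A·C_max = 0.44 × 182 × 0.000193 = 0.01546 kg/m.
D = 0.720²/(4π × 1020 × 0.01546²) = 0.169 m²/day.

0.169 m²/day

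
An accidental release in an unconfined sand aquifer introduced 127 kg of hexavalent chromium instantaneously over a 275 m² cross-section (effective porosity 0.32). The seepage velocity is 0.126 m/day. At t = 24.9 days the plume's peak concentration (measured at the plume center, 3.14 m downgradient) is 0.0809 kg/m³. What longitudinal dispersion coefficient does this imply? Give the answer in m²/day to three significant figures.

1.02 m²/day

At the plume center C_max = M/(n_e·A·√(4πDt)), so D = M²/(4πt·(n_e·A·C_max)²).
n_e·A·C_max = 0.32 × 275 × 0.0809 = 7.119 kg/m.
D = 127²/(4π × 24.9 × 7.119²) = 1.02 m²/day.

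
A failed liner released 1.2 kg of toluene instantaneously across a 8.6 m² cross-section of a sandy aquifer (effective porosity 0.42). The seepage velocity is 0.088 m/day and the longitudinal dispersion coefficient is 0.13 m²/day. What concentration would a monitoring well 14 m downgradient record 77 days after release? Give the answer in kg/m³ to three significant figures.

0.00805 kg/m³

For an instantaneous plane source, C(x,t) = M/(n_e·A·√(4πDt)) · exp(−(x−vt)²/(4Dt)), with n_e·A the pore (flow) area.
Plume center vt = 0.088 × 77 = 6.776 m, so the well at 14 m is 7.224 m downgradient of the peak.
√(4πDt) = 11.22 m, giving peak height M/(n_e·A·√(4πDt)) = 1.2/(0.42 × 8.6 × 11.22) = 0.02961 kg/m³.
(x−vt)²/(4Dt) = (7.224)²/(4 × 0.13 × 77) = 1.303; exp(−1.303) = 0.2717.
C = 0.02961 × 0.2717 = 0.00805 kg/m³.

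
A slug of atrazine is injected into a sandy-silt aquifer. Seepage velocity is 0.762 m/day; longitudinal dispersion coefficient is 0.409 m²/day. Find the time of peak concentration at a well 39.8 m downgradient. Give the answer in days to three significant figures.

51.5 days

For the 1D instantaneous-source solution, setting ∂C/∂t = 0 at fixed x gives v²t² + 2Dt − x² = 0, so t = (√(D² + v²x²) − D)/v².
√(D² + v²x²) = √(0.409² + 0.762² × 39.8²) = 30.33; v² = 0.580644.
t = (30.33 − 0.409)/0.580644 = 51.5 days (vs. the pure-advection estimate x/v = 52.2 d).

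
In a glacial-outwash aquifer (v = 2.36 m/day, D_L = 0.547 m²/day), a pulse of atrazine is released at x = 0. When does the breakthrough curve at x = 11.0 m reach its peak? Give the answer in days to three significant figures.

For the 1D instantaneous-source solution, setting ∂C/∂t = 0 at fixed x gives v²t² + 2Dt − x² = 0, so t = (√(D² + v²x²) − D)/v².
√(D² + v²x²) = √(0.547² + 2.36² × 11.0²) = 25.97; v² = 5.5696.
t = (25.97 − 0.547)/5.5696 = 4.56 days (vs. the pure-advection estimate x/v = 4.66 d).

4.56 days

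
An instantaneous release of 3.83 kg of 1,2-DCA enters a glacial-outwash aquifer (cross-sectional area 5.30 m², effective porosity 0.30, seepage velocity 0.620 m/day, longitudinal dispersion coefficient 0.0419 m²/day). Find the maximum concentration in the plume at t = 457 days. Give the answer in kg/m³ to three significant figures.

The peak of an instantaneous 1D plume sits at x = vt; there the Gaussian factor is 1 and C_max = M/(n_e·A·√(4πDt)), where n_e·A is the pore area the mass is dissolved in.
√(4πDt) = √(4π × 0.0419 × 457) = 15.51 m, so C_max = 3.83/(0.30 × 5.30 × 15.51) = 0.155 kg/m³.

0.155 kg/m³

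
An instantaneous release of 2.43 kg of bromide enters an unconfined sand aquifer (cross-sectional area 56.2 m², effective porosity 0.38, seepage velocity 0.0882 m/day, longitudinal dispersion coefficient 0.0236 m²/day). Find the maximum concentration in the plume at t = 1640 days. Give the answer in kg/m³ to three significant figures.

0.00516 kg/m³

The peak of an instantaneous 1D plume sits at x = vt; there the Gaussian factor is 1 and C_max = M/(n_e·A·√(4πDt)), where n_e·A is the pore area the mass is dissolved in.
√(4πDt) = √(4π × 0.0236 × 1640) = 22.05 m, so C_max = 2.43/(0.38 × 56.2 × 22.05) = 0.00516 kg/m³.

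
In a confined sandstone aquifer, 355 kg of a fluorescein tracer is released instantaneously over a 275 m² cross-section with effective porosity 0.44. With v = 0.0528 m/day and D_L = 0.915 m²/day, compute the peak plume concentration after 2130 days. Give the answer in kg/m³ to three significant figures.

0.0187 kg/m³

The peak of an instantaneous 1D plume sits at x = vt; there the Gaussian factor is 1 and C_max = M/(n_e·A·√(4πDt)), where n_e·A is the pore area the mass is dissolved in.
√(4πDt) = √(4π × 0.915 × 2130) = 156.5 m, so C_max = 355/(0.44 × 275 × 156.5) = 0.0187 kg/m³.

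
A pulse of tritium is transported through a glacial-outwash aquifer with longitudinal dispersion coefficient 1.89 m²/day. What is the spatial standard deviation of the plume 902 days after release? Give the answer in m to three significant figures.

Dispersive spreading gives a Gaussian with σ² = 2Dt; advection only shifts the center.
σ = √(2 × 1.89 × 902) = 58.4 m.

58.4 m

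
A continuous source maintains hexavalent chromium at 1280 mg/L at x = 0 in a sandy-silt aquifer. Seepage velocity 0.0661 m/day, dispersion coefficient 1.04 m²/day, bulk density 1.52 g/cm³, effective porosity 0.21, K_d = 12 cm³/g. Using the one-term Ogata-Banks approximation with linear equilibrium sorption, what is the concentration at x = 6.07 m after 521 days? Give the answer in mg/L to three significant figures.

Retardation factor R = 1 + ρ_b·K_d/n = 1 + 1.52 × 12/0.21 = 87.86.
Sorption retards both mechanisms: v_R = v/R = 0.0007523 m/day, D_R = D/R = 0.01184 m²/day.
v_R·t = 0.0007523 × 521 = 0.3919483 m; 2√(D_R t) = 4.967 m; argument = (6.07 − 0.3919483)/4.967 = 1.143.
C = C₀ × ½·erfc(1.143) = 1280 × 0.05300 = 67.8 mg/L.

67.8 mg/L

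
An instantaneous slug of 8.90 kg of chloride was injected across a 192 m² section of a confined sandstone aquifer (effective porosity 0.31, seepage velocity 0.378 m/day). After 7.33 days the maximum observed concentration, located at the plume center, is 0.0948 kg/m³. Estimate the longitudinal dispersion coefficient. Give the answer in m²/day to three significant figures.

0.0270 m²/day

At the plume center C_max = M/(n_e·A·√(4πDt)), so D = M²/(4πt·(n_e·A·C_max)²).
n_e·A·C_max = 0.31 × 192 × 0.0948 = 5.642 kg/m.
D = 8.90²/(4π × 7.33 × 5.642²) = 0.0270 m²/day.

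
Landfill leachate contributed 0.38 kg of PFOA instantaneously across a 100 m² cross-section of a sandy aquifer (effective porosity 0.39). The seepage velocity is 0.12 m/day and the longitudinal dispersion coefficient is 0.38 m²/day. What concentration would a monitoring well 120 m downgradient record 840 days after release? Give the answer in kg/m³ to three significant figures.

0.000115 kg/m³

For an instantaneous plane source, C(x,t) = M/(n_e·A·√(4πDt)) · exp(−(x−vt)²/(4Dt)), with n_e·A the pore (flow) area.
Plume center vt = 0.12 × 840 = 100.8 m, so the well at 120 m is 19.2 m downgradient of the peak.
√(4πDt) = 63.33 m, giving peak height M/(n_e·A·√(4πDt)) = 0.38/(0.39 × 100 × 63.33) = 0.0001539 kg/m³.
(x−vt)²/(4Dt) = (19.2)²/(4 × 0.38 × 840) = 0.2887; exp(−0.2887) = 0.7492.
C = 0.0001539 × 0.7492 = 0.000115 kg/m³.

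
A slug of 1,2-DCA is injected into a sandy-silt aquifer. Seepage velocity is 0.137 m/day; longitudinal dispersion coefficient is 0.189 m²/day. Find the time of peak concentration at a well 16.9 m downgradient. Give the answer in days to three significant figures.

For the 1D instantaneous-source solution, setting ∂C/∂t = 0 at fixed x gives v²t² + 2Dt − x² = 0, so t = (√(D² + v²x²) − D)/v².
√(D² + v²x²) = √(0.189² + 0.137² × 16.9²) = 2.323; v² = 0.018769.
t = (2.323 − 0.189)/0.018769 = 114 days (vs. the pure-advection estimate x/v = 123 d).

114 days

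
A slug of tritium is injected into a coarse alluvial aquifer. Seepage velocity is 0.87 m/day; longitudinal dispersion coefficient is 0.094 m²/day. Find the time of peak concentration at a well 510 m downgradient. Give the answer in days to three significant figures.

586 days

For the 1D instantaneous-source solution, setting ∂C/∂t = 0 at fixed x gives v²t² + 2Dt − x² = 0, so t = (√(D² + v²x²) − D)/v².
√(D² + v²x²) = √(0.094² + 0.87² × 510²) = 443.7; v² = 0.7569.
t = (443.7 − 0.094)/0.7569 = 586 days (vs. the pure-advection estimate x/v = 586 d).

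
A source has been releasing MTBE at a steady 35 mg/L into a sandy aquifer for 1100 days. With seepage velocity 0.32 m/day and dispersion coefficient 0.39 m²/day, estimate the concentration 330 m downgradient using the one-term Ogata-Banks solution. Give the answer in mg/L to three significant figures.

27.1 mg/L

For a continuous step input, C/C₀ ≈ ½·erfc((x−vt)/(2√(Dt))).
vt = 0.32 × 1100 = 352 m and 2√(Dt) = 2√(0.39 × 1100) = 41.42 m.
Argument (x−vt)/(2√(Dt)) = (330 − 352)/41.42 = -0.5311; ½·erfc(-0.5311) = 0.7737.
C = 35 × 0.7737 = 27.1 mg/L.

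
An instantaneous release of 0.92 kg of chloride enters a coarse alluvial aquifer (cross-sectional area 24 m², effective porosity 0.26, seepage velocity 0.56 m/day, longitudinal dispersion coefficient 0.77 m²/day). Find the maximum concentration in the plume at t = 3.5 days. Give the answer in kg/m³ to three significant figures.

The peak of an instantaneous 1D plume sits at x = vt; there the Gaussian factor is 1 and C_max = M/(n_e·A·√(4πDt)), where n_e·A is the pore area the mass is dissolved in.
√(4πDt) = √(4π × 0.77 × 3.5) = 5.819 m, so C_max = 0.92/(0.26 × 24 × 5.819) = 0.0253 kg/m³.

0.0253 kg/m³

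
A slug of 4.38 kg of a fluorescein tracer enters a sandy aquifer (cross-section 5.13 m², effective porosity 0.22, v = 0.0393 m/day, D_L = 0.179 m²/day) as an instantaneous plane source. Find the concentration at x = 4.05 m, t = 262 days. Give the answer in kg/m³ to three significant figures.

0.130 kg/m³

For an instantaneous plane source, C(x,t) = M/(n_e·A·√(4πDt)) · exp(−(x−vt)²/(4Dt)), with n_e·A the pore (flow) area.
Plume center vt = 0.0393 × 262 = 10.2966 m, so the well at 4.05 m is 6.2466 m upgradient of the peak.
√(4πDt) = 24.28 m, giving peak height M/(n_e·A·√(4πDt)) = 4.38/(0.22 × 5.13 × 24.28) = 0.1598 kg/m³.
(x−vt)²/(4Dt) = (-6.2466)²/(4 × 0.179 × 262) = 0.2080; exp(−0.2080) = 0.8122.
C = 0.1598 × 0.8122 = 0.130 kg/m³.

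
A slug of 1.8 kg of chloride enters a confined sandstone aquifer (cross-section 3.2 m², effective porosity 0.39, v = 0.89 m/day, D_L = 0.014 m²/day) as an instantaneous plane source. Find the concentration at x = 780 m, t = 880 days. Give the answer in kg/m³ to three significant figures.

For an instantaneous plane source, C(x,t) = M/(n_e·A·√(4πDt)) · exp(−(x−vt)²/(4Dt)), with n_e·A the pore (flow) area.
Plume center vt = 0.89 × 880 = 783.2 m, so the well at 780 m is 3.2 m upgradient of the peak.
√(4πDt) = 12.44 m, giving peak height M/(n_e·A·√(4πDt)) = 1.8/(0.39 × 3.2 × 12.44) = 0.1159 kg/m³.
(x−vt)²/(4Dt) = (-3.2)²/(4 × 0.014 × 880) = 0.2078; exp(−0.2078) = 0.8124.
C = 0.1159 × 0.8124 = 0.0942 kg/m³.

0.0942 kg/m³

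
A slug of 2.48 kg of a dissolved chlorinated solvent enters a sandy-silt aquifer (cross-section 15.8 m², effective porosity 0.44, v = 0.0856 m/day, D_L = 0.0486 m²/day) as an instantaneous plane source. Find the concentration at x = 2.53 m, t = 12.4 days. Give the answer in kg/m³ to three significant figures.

0.0530 kg/m³

For an instantaneous plane source, C(x,t) = M/(n_e·A·√(4πDt)) · exp(−(x−vt)²/(4Dt)), with n_e·A the pore (flow) area.
Plume center vt = 0.0856 × 12.4 = 1.06144 m, so the well at 2.53 m is 1.46856 m downgradient of the peak.
√(4πDt) = 2.752 m, giving peak height M/(n_e·A·√(4πDt)) = 2.48/(0.44 × 15.8 × 2.752) = 0.1296 kg/m³.
(x−vt)²/(4Dt) = (1.46856)²/(4 × 0.0486 × 12.4) = 0.8947; exp(−0.8947) = 0.4087.
C = 0.1296 × 0.4087 = 0.0530 kg/m³.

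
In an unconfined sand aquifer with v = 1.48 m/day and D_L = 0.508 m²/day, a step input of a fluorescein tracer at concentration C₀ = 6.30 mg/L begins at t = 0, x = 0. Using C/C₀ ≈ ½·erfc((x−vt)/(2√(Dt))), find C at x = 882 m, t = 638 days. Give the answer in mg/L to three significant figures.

6.25 mg/L

For a continuous step input, C/C₀ ≈ ½·erfc((x−vt)/(2√(Dt))).
vt = 1.48 × 638 = 944.24 m and 2√(Dt) = 2√(0.508 × 638) = 36.01 m.
Argument (x−vt)/(2√(Dt)) = (882 − 944.24)/36.01 = -1.728; ½·erfc(-1.728) = 0.9927.
C = 6.30 × 0.9927 = 6.25 mg/L.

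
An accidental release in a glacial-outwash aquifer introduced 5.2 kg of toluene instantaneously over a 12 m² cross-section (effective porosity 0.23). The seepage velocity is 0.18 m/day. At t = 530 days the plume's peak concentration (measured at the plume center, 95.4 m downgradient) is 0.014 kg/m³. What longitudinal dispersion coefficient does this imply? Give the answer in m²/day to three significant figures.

2.72 m²/day

At the plume center C_max = M/(n_e·A·√(4πDt)), so D = M²/(4πt·(n_e·A·C_max)²).
n_e·A·C_max = 0.23 × 12 × 0.014 = 0.03864 kg/m.
D = 5.2²/(4π × 530 × 0.03864²) = 2.72 m²/day.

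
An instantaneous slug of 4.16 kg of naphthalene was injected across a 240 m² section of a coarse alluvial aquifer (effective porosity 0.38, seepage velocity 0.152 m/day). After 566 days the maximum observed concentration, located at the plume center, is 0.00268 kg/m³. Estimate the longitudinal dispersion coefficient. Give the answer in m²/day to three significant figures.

0.0407 m²/day

At the plume center C_max = M/(n_e·A·√(4πDt)), so D = M²/(4πt·(n_e·A·C_max)²).
n_e·A·C_max = 0.38 × 240 × 0.00268 = 0.2444 kg/m.
D = 4.16²/(4π × 566 × 0.2444²) = 0.0407 m²/day.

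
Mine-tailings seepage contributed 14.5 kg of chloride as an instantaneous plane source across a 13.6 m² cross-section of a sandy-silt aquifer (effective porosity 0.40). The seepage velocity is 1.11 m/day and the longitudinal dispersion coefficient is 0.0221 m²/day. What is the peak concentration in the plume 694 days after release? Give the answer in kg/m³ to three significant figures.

The peak of an instantaneous 1D plume sits at x = vt; there the Gaussian factor is 1 and C_max = M/(n_e·A·√(4πDt)), where n_e·A is the pore area the mass is dissolved in.
√(4πDt) = √(4π × 0.0221 × 694) = 13.88 m, so C_max = 14.5/(0.40 × 13.6 × 13.88) = 0.192 kg/m³.

0.192 kg/m³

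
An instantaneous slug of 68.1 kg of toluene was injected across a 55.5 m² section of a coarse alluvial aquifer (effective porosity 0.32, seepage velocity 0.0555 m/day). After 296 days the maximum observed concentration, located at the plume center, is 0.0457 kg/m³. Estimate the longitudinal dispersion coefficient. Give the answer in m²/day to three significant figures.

1.89 m²/day

At the plume center C_max = M/(n_e·A·√(4πDt)), so D = M²/(4πt·(n_e·A·C_max)²).
n_e·A·C_max = 0.32 × 55.5 × 0.0457 = 0.8116 kg/m.
D = 68.1²/(4π × 296 × 0.8116²) = 1.89 m²/day.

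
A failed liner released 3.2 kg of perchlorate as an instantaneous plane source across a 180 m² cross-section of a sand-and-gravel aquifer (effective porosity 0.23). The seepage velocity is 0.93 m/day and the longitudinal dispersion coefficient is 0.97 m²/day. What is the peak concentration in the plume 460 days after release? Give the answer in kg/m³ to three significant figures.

The peak of an instantaneous 1D plume sits at x = vt; there the Gaussian factor is 1 and C_max = M/(n_e·A·√(4πDt)), where n_e·A is the pore area the mass is dissolved in.
√(4πDt) = √(4π × 0.97 × 460) = 74.88 m, so C_max = 3.2/(0.23 × 180 × 74.88) = 0.00103 kg/m³.

0.00103 kg/m³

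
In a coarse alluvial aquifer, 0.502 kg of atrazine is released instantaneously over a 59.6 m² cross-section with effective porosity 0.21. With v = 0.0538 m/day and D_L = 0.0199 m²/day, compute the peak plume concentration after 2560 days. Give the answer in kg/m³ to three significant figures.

The peak of an instantaneous 1D plume sits at x = vt; there the Gaussian factor is 1 and C_max = M/(n_e·A·√(4πDt)), where n_e·A is the pore area the mass is dissolved in.
√(4πDt) = √(4π × 0.0199 × 2560) = 25.30 m, so C_max = 0.502/(0.21 × 59.6 × 25.30) = 0.00159 kg/m³.

0.00159 kg/m³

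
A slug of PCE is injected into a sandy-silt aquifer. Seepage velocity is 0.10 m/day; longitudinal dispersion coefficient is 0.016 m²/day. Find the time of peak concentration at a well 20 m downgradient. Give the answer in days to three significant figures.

198 days

For the 1D instantaneous-source solution, setting ∂C/∂t = 0 at fixed x gives v²t² + 2Dt − x² = 0, so t = (√(D² + v²x²) − D)/v².
√(D² + v²x²) = √(0.016² + 0.10² × 20²) = 2.000; v² = 0.01.
t = (2.000 − 0.016)/0.01 = 198 days (vs. the pure-advection estimate x/v = 200 d).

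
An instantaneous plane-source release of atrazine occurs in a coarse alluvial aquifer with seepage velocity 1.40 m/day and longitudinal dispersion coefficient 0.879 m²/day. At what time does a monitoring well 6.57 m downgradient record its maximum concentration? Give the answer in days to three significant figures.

4.27 days

For the 1D instantaneous-source solution, setting ∂C/∂t = 0 at fixed x gives v²t² + 2Dt − x² = 0, so t = (√(D² + v²x²) − D)/v².
√(D² + v²x²) = √(0.879² + 1.40² × 6.57²) = 9.240; v² = 1.96.
t = (9.240 − 0.879)/1.96 = 4.27 days (vs. the pure-advection estimate x/v = 4.69 d).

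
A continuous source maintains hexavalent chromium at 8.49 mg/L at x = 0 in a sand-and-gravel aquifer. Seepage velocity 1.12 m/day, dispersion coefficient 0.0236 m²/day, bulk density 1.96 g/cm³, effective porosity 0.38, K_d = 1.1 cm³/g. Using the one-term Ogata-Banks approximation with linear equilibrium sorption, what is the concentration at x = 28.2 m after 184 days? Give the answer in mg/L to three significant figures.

8.41 mg/L

Retardation factor R = 1 + ρ_b·K_d/n = 1 + 1.96 × 1.1/0.38 = 6.674.
Sorption retards both mechanisms: v_R = v/R = 0.1678 m/day, D_R = D/R = 0.003536 m²/day.
v_R·t = 0.1678 × 184 = 30.8752 m; 2√(D_R t) = 1.613 m; argument = (28.2 − 30.8752)/1.613 = -1.659.
C = C₀ × ½·erfc(-1.659) = 8.49 × 0.9905 = 8.41 mg/L.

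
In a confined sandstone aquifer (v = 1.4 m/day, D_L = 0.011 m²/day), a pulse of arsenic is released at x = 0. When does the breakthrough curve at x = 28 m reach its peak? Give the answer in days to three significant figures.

20.0 days

For the 1D instantaneous-source solution, setting ∂C/∂t = 0 at fixed x gives v²t² + 2Dt − x² = 0, so t = (√(D² + v²x²) − D)/v².
√(D² + v²x²) = √(0.011² + 1.4² × 28²) = 39.20; v² = 1.96.
t = (39.20 − 0.011)/1.96 = 20.0 days (vs. the pure-advection estimate x/v = 20.0 d).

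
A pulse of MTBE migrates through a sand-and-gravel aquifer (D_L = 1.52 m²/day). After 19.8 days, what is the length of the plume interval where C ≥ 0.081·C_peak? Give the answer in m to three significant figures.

34.8 m

The plume is Gaussian with σ = √(2Dt) = √(2 × 1.52 × 19.8) = 7.758 m.
C/C_peak = exp(−Δx²/(2σ²)) = 0.081 ⇒ Δx = σ·√(−2 ln 0.081) = 7.758 × 2.242 = 17.39 m.
Width = 2Δx = 34.8 m.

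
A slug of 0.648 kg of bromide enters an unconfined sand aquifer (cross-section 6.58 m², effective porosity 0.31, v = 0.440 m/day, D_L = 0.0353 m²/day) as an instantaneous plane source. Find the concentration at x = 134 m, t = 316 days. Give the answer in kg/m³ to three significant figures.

For an instantaneous plane source, C(x,t) = M/(n_e·A·√(4πDt)) · exp(−(x−vt)²/(4Dt)), with n_e·A the pore (flow) area.
Plume center vt = 0.440 × 316 = 139.04 m, so the well at 134 m is 5.04 m upgradient of the peak.
√(4πDt) = 11.84 m, giving peak height M/(n_e·A·√(4πDt)) = 0.648/(0.31 × 6.58 × 11.84) = 0.02683 kg/m³.
(x−vt)²/(4Dt) = (-5.04)²/(4 × 0.0353 × 316) = 0.5693; exp(−0.5693) = 0.5659.
C = 0.02683 × 0.5659 = 0.0152 kg/m³.

0.0152 kg/m³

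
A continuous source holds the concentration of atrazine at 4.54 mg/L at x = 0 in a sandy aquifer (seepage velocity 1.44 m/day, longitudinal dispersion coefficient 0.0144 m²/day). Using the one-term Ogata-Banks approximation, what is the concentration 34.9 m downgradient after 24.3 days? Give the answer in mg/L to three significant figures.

For a continuous step input, C/C₀ ≈ ½·erfc((x−vt)/(2√(Dt))).
vt = 1.44 × 24.3 = 34.992 m and 2√(Dt) = 2√(0.0144 × 24.3) = 1.183 m.
Argument (x−vt)/(2√(Dt)) = (34.9 − 34.992)/1.183 = -0.07777; ½·erfc(-0.07777) = 0.5438.
C = 4.54 × 0.5438 = 2.47 mg/L.

2.47 mg/L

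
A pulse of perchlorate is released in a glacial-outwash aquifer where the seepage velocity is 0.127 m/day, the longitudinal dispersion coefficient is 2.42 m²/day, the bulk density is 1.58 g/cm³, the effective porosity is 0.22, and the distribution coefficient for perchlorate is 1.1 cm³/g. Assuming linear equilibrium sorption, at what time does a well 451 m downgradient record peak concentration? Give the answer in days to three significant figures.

Retardation factor R = 1 + ρ_b·K_d/n = 1 + 1.58 × 1.1/0.22 = 8.900.
Sorption retards both mechanisms: v_R = v/R = 0.01427 m/day, D_R = D/R = 0.2719 m²/day.
Peak time from v_R²t² + 2D_R t − x² = 0: t = (√(D_R² + v_R²x²) − D_R)/v_R².
√(D_R² + v_R²x²) = √(0.2719² + 0.01427² × 451²) = 6.442; v_R² = 0.0002036.
t = (6.442 − 0.2719)/0.0002036 = 30300 days.

30300 days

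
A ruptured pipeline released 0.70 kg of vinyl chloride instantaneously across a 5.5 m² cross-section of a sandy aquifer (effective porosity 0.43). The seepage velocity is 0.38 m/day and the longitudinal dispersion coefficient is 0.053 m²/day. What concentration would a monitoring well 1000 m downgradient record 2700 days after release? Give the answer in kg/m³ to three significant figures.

0.00214 kg/m³

For an instantaneous plane source, C(x,t) = M/(n_e·A·√(4πDt)) · exp(−(x−vt)²/(4Dt)), with n_e·A the pore (flow) area.
Plume center vt = 0.38 × 2700 = 1026 m, so the well at 1000 m is 26 m upgradient of the peak.
√(4πDt) = 42.41 m, giving peak height M/(n_e·A·√(4πDt)) = 0.70/(0.43 × 5.5 × 42.41) = 0.006979 kg/m³.
(x−vt)²/(4Dt) = (-26)²/(4 × 0.053 × 2700) = 1.181; exp(−1.181) = 0.3070.
C = 0.006979 × 0.3070 = 0.00214 kg/m³.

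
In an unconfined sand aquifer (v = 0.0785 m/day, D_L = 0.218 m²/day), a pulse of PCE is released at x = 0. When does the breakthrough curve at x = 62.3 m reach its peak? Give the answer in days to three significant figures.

For the 1D instantaneous-source solution, setting ∂C/∂t = 0 at fixed x gives v²t² + 2Dt − x² = 0, so t = (√(D² + v²x²) − D)/v².
√(D² + v²x²) = √(0.218² + 0.0785² × 62.3²) = 4.895; v² = 0.00616225.
t = (4.895 − 0.218)/0.00616225 = 759 days (vs. the pure-advection estimate x/v = 794 d).

759 days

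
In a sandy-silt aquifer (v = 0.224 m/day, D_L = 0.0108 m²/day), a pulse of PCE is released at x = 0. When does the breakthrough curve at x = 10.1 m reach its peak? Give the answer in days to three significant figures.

For the 1D instantaneous-source solution, setting ∂C/∂t = 0 at fixed x gives v²t² + 2Dt − x² = 0, so t = (√(D² + v²x²) − D)/v².
√(D² + v²x²) = √(0.0108² + 0.224² × 10.1²) = 2.262; v² = 0.050176.
t = (2.262 − 0.0108)/0.050176 = 44.9 days (vs. the pure-advection estimate x/v = 45.1 d).

44.9 days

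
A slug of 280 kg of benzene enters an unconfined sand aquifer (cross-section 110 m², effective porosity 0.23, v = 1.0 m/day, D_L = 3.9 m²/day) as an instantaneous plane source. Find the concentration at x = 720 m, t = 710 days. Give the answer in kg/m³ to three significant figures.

0.0588 kg/m³

For an instantaneous plane source, C(x,t) = M/(n_e·A·√(4πDt)) · exp(−(x−vt)²/(4Dt)), with n_e·A the pore (flow) area.
Plume center vt = 1.0 × 710 = 710 m, so the well at 720 m is 10 m downgradient of the peak.
√(4πDt) = 186.5 m, giving peak height M/(n_e·A·√(4πDt)) = 280/(0.23 × 110 × 186.5) = 0.05934 kg/m³.
(x−vt)²/(4Dt) = (10)²/(4 × 3.9 × 710) = 0.009029; exp(−0.009029) = 0.9910.
C = 0.05934 × 0.9910 = 0.0588 kg/m³.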